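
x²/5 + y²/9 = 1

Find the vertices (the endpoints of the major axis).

(0, -3) and (0, 3)

Center (0, 0). The larger denominator 9 sits under the y-term, so the major axis is vertical; a² = 9, b² = 5.
a = 3. Vertices at (h, k ± a).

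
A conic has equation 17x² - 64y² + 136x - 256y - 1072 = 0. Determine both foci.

Group the x- and y-terms: 17(x² + 8x) -64(y² + 4y) = 1072
17(x + 4)² -64(y + 2)² = 1072 + 272 - 256 = 1088
Divide by 1088: (x + 4)²/64 - (y + 2)²/17 = 1
Hyperbola, center (-4, -2), transverse axis horizontal; a² = 64, b² = 17.
c² = a² + b² = 64 + 17 = 81, so c = 9.
Foci lie on the horizontal axis through the center: (h ± c, k).

(-13, -2) and (5, -2)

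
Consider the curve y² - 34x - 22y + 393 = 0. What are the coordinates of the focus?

Only y is squared. Complete the square in y: (y - 11)² = 34(x - 8).
Vertex (8, 11); 4p = 34 so p = 17/2. Opens right.
Focus is p units from the vertex along the axis: (h + p, k).

(33/2, 11)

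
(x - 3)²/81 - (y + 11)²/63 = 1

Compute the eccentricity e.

Center (3, -11). The positive term is the x-term, so the transverse axis is horizontal; a² = 81, b² = 63.
c² = a² + b² = 144, so c = 12.
e = c/a = 12/9 = 4/3.

e = 4/3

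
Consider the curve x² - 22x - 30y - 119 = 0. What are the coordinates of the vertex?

(11, -8)

Only x is squared. Complete the square in x: (x - 11)² = 30(y + 8).
Vertex (11, -8); 4p = 30 so p = 15/2. Opens up.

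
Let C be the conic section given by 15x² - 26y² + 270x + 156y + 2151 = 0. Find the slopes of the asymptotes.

Group the x- and y-terms: 15(x² + 18x) -26(y² - 6y) = -2151
Complete the square: 15(x + 9)² -26(y - 3)² = -2151 + 1215 - 234 = -1170
Divide by -1170: (y - 3)²/45 - (x + 9)²/78 = 1
Hyperbola, center (-9, 3), transverse axis vertical; a² = 45, b² = 78.
For a vertical hyperbola the asymptotes have slope ±a/b.
Here that is ±3√5/√78 = ±√390/26.

√390/26 and -√390/26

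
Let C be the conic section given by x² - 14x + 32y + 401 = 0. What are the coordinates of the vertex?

(7, -11)

Only x is squared. Complete the square in x: (x - 7)² = -32(y + 11).
Vertex (7, -11); 4p = -32 so p = -8. Opens down.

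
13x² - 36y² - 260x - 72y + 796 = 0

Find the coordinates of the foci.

Rearranging, 13(x² - 20x) -36(y² + 2y) = -796.
13(x - 10)² -36(y + 1)² = -796 + 1300 - 36 = 468
Divide by 468: (x - 10)²/36 - (y + 1)²/13 = 1
Hyperbola, center (10, -1), transverse axis horizontal; a² = 36, b² = 13.
c² = a² + b² = 36 + 13 = 49, so c = 7.
Foci lie on the horizontal axis through the center: (h ± c, k).

(3, -1) and (17, -1)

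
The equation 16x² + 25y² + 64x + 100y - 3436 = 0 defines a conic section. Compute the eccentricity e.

e = 3/5

Group: 16(x² + 4x) + 25(y² + 4y) = 3436
Complete the square: 16(x + 2)² + 25(y + 2)² = 3436 + 64 + 100 = 3600
Divide by 3600: (x + 2)²/225 + (y + 2)²/144 = 1
Ellipse, center (-2, -2), major axis horizontal; a² = 225, b² = 144.
c² = a² - b² = 81, so c = 9.
e = c/a = 9/15 = 3/5.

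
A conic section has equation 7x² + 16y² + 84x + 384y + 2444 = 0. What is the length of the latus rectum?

7(x² + 12x) + 16(y² + 24y) = -2444
Completing the square gives 7(x + 6)² + 16(y + 12)² = -2444 + 252 + 2304 = 112.
Divide by 112: (x + 6)²/16 + (y + 12)²/7 = 1
Ellipse, center (-6, -12), major axis horizontal; a² = 16, b² = 7.
Latus rectum length = 2b²/a = 2·7/4 = 7/2.

7/2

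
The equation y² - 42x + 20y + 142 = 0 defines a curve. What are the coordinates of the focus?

Only y is squared. Complete the square in y: (y + 10)² = 42(x - 1).
Vertex (1, -10); 4p = 42 so p = 21/2. Opens right.
Focus is p units from the vertex along the axis: (h + p, k).

(23/2, -10)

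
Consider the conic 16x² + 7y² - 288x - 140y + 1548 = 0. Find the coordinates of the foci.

Group: 16(x² - 18x) + 7(y² - 20y) = -1548
Complete the square in x and y: 16(x - 9)² + 7(y - 10)² = -1548 + 1296 + 700 = 448
Divide by 448: (x - 9)²/28 + (y - 10)²/64 = 1
Ellipse, center (9, 10), major axis vertical; a² = 64, b² = 28.
c² = a² - b² = 64 - 28 = 36, so c = 6.
Foci lie on the vertical axis through the center: (h, k ± c).

(9, 4) and (9, 16)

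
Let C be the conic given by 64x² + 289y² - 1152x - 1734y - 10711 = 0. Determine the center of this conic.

Rearranging, 64(x² - 18x) + 289(y² - 6y) = 10711.
Complete the square in x and y: 64(x - 9)² + 289(y - 3)² = 10711 + 5184 + 2601 = 18496
Dividing both sides by 18496: (x - 9)²/289 + (y - 3)²/64 = 1
Ellipse with center (9, 3).

(9, 3)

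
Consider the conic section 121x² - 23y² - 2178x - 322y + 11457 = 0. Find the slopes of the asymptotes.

Group the x- and y-terms: 121(x² - 18x) -23(y² + 14y) = -11457
Complete the square in x and y: 121(x - 9)² -23(y + 7)² = -11457 + 9801 - 1127 = -2783
Dividing both sides by -2783: (y + 7)²/121 - (x - 9)²/23 = 1
Hyperbola, center (9, -7), transverse axis vertical; a² = 121, b² = 23.
For a vertical hyperbola the asymptotes have slope ±a/b.
Here that is ±11/√23 = ±11√23/23.

11√23/23 and -11√23/23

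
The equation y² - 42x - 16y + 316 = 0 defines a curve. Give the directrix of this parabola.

x = -9/2

Only y is squared. Complete the square in y: (y - 8)² = 42(x - 6).
Vertex (6, 8); 4p = 42 so p = 21/2. Opens right.
Directrix is the vertical line x = h − p = 6 − (21/2) = -9/2.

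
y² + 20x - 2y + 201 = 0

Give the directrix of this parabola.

Only y is squared. Complete the square in y: (y - 1)² = -20(x + 10).
Vertex (-10, 1); 4p = -20 so p = -5. Opens left.
Directrix is the vertical line x = h − p = -10 − (-5) = -5.

x = -5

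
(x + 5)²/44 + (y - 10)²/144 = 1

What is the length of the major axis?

24

Center (-5, 10). The larger denominator 144 sits under the y-term, so the major axis is vertical; a² = 144, b² = 44.
a² = 144 so a = 12; the major axis has length 2a = 24.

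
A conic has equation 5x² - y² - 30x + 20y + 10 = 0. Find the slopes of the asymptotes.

√5 and -√5

Rearranging, 5(x² - 6x) -(y² - 20y) = -10.
5(x - 3)² -(y - 10)² = -10 + 45 - 100 = -65
Dividing both sides by -65: (y - 10)²/65 - (x - 3)²/13 = 1
Hyperbola, center (3, 10), transverse axis vertical; a² = 65, b² = 13.
For a vertical hyperbola the asymptotes have slope ±a/b.
Here that is ±√65/√13 = ±√5.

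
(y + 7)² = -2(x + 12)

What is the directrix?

x = -23/2

Vertex (-12, -7); 4p = -2 so p = -1/2. Opens left.
Directrix is the vertical line x = h − p = -12 − (-1/2) = -23/2.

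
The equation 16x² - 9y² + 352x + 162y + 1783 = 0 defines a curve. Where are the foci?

(-11, -1) and (-11, 19)

Rearranging, 16(x² + 22x) -9(y² - 18y) = -1783.
Completing the square gives 16(x + 11)² -9(y - 9)² = -1783 + 1936 - 729 = -576.
Divide through by -576 to get (y - 9)²/64 - (x + 11)²/36 = 1.
Hyperbola, center (-11, 9), transverse axis vertical; a² = 64, b² = 36.
c² = a² + b² = 64 + 36 = 100, so c = 10.
Foci lie on the vertical axis through the center: (h, k ± c).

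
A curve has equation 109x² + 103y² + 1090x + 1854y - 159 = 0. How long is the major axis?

109(x² + 10x) + 103(y² + 18y) = 159
Complete the square in x and y: 109(x + 5)² + 103(y + 9)² = 159 + 2725 + 8343 = 11227
Dividing both sides by 11227: (x + 5)²/103 + (y + 9)²/109 = 1
Ellipse, center (-5, -9), major axis vertical; a² = 109, b² = 103.
a² = 109 so a = √109; the major axis has length 2a = 2√109.

2√109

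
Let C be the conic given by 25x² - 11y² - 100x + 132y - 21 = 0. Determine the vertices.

Group the x- and y-terms: 25(x² - 4x) -11(y² - 12y) = 21
Completing the square gives 25(x - 2)² -11(y - 6)² = 21 + 100 - 396 = -275.
Dividing both sides by -275: (y - 6)²/25 - (x - 2)²/11 = 1
Hyperbola, center (2, 6), transverse axis vertical; a² = 25, b² = 11.
a = 5. Vertices at (h, k ± a).

(2, 1) and (2, 11)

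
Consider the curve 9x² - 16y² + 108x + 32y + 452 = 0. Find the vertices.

Collect terms: 9(x² + 12x) -16(y² - 2y) = -452
9(x + 6)² -16(y - 1)² = -452 + 324 - 16 = -144
Dividing both sides by -144: (y - 1)²/9 - (x + 6)²/16 = 1
Hyperbola, center (-6, 1), transverse axis vertical; a² = 9, b² = 16.
a = 3. Vertices at (h, k ± a).

(-6, -2) and (-6, 4)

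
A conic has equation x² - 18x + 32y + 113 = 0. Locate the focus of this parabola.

(9, -9)

Only x is squared. Complete the square in x: (x - 9)² = -32(y + 1).
Vertex (9, -1); 4p = -32 so p = -8. Opens down.
Focus is p units from the vertex along the axis: (h, k + p).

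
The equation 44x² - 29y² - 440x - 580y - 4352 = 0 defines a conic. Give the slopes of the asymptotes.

Rearranging, 44(x² - 10x) -29(y² + 20y) = 4352.
Complete the square in x and y: 44(x - 5)² -29(y + 10)² = 4352 + 1100 - 2900 = 2552
Dividing both sides by 2552: (x - 5)²/58 - (y + 10)²/88 = 1
Hyperbola, center (5, -10), transverse axis horizontal; a² = 58, b² = 88.
For a horizontal hyperbola the asymptotes have slope ±b/a.
Here that is ±2√22/√58 = ±2√319/29.

2√319/29 and -2√319/29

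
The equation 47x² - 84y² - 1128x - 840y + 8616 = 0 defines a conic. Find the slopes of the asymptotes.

√987/42 and -√987/42

Group the x- and y-terms: 47(x² - 24x) -84(y² + 10y) = -8616
Complete the square in x and y: 47(x - 12)² -84(y + 5)² = -8616 + 6768 - 2100 = -3948
Dividing both sides by -3948: (y + 5)²/47 - (x - 12)²/84 = 1
Hyperbola, center (12, -5), transverse axis vertical; a² = 47, b² = 84.
For a vertical hyperbola the asymptotes have slope ±a/b.
Here that is ±√47/2√21 = ±√987/42.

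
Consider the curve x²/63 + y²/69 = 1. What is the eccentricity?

e = √46/23

Center (0, 0). The larger denominator 69 sits under the y-term, so the major axis is vertical; a² = 69, b² = 63.
c² = a² - b² = 6, so c = √6.
e = c/a = √6/√69 = √46/23.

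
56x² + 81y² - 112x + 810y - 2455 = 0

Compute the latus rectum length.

112/9

Rearranging, 56(x² - 2x) + 81(y² + 10y) = 2455.
Complete the square: 56(x - 1)² + 81(y + 5)² = 2455 + 56 + 2025 = 4536
Divide through by 4536 to get (x - 1)²/81 + (y + 5)²/56 = 1.
Ellipse, center (1, -5), major axis horizontal; a² = 81, b² = 56.
Latus rectum length = 2b²/a = 2·56/9 = 112/9.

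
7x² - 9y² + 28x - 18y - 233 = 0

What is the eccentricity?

e = 4/3

Group the x- and y-terms: 7(x² + 4x) -9(y² + 2y) = 233
Complete the square in x and y: 7(x + 2)² -9(y + 1)² = 233 + 28 - 9 = 252
Dividing both sides by 252: (x + 2)²/36 - (y + 1)²/28 = 1
Hyperbola, center (-2, -1), transverse axis horizontal; a² = 36, b² = 28.
c² = a² + b² = 64, so c = 8.
e = c/a = 8/6 = 4/3.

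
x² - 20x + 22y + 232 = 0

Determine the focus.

Only x is squared. Complete the square in x: (x - 10)² = -22(y + 6).
Vertex (10, -6); 4p = -22 so p = -11/2. Opens down.
Focus is p units from the vertex along the axis: (h, k + p).

(10, -23/2)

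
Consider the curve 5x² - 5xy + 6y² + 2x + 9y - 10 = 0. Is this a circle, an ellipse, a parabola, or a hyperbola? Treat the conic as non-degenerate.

A = 5, B = -5, C = 6.
Discriminant B² − 4AC = (-5)² − 4·5·6 = -95.
B² − 4AC < 0 ⇒ ellipse.

ellipse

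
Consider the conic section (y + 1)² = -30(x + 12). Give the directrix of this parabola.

x = -9/2

Vertex (-12, -1); 4p = -30 so p = -15/2. Opens left.
Directrix is the vertical line x = h − p = -12 − (-15/2) = -9/2.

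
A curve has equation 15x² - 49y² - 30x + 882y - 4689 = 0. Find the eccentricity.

e = 8/7

Group the x- and y-terms: 15(x² - 2x) -49(y² - 18y) = 4689
15(x - 1)² -49(y - 9)² = 4689 + 15 - 3969 = 735
Divide through by 735 to get (x - 1)²/49 - (y - 9)²/15 = 1.
Hyperbola, center (1, 9), transverse axis horizontal; a² = 49, b² = 15.
c² = a² + b² = 64, so c = 8.
e = c/a = 8/7.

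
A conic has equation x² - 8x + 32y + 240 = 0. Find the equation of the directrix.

Only x is squared. Complete the square in x: (x - 4)² = -32(y + 7).
Vertex (4, -7); 4p = -32 so p = -8. Opens down.
Directrix is the horizontal line y = k − p = -7 − (-8) = 1.

y = 1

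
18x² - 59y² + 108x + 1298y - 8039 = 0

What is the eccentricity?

e = √4543/59

Group the x- and y-terms: 18(x² + 6x) -59(y² - 22y) = 8039
Complete the square in x and y: 18(x + 3)² -59(y - 11)² = 8039 + 162 - 7139 = 1062
Dividing both sides by 1062: (x + 3)²/59 - (y - 11)²/18 = 1
Hyperbola, center (-3, 11), transverse axis horizontal; a² = 59, b² = 18.
c² = a² + b² = 77, so c = √77.
e = c/a = √77/√59 = √4543/59.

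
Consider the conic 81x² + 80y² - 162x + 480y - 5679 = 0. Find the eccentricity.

e = 1/9

Group the x- and y-terms: 81(x² - 2x) + 80(y² + 6y) = 5679
Completing the square gives 81(x - 1)² + 80(y + 3)² = 5679 + 81 + 720 = 6480.
Divide through by 6480 to get (x - 1)²/80 + (y + 3)²/81 = 1.
Ellipse, center (1, -3), major axis vertical; a² = 81, b² = 80.
c² = a² - b² = 1, so c = 1.
e = c/a = 1/9.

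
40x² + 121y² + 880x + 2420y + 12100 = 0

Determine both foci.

Collect terms: 40(x² + 22x) + 121(y² + 20y) = -12100
Completing the square gives 40(x + 11)² + 121(y + 10)² = -12100 + 4840 + 12100 = 4840.
Dividing both sides by 4840: (x + 11)²/121 + (y + 10)²/40 = 1
Ellipse, center (-11, -10), major axis horizontal; a² = 121, b² = 40.
c² = a² - b² = 121 - 40 = 81, so c = 9.
Foci lie on the horizontal axis through the center: (h ± c, k).

(-20, -10) and (-2, -10)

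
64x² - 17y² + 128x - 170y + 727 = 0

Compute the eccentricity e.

e = 9/8

Group the x- and y-terms: 64(x² + 2x) -17(y² + 10y) = -727
64(x + 1)² -17(y + 5)² = -727 + 64 - 425 = -1088
Dividing both sides by -1088: (y + 5)²/64 - (x + 1)²/17 = 1
Hyperbola, center (-1, -5), transverse axis vertical; a² = 64, b² = 17.
c² = a² + b² = 81, so c = 9.
e = c/a = 9/8.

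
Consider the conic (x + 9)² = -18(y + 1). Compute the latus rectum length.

18

Vertex (-9, -1); 4p = -18 so p = -9/2. Opens down.
Latus rectum length = |4p| = 18.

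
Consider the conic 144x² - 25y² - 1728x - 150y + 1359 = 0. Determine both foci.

(-7, -3) and (19, -3)

144(x² - 12x) -25(y² + 6y) = -1359
144(x - 6)² -25(y + 3)² = -1359 + 5184 - 225 = 3600
Dividing both sides by 3600: (x - 6)²/25 - (y + 3)²/144 = 1
Hyperbola, center (6, -3), transverse axis horizontal; a² = 25, b² = 144.
c² = a² + b² = 25 + 144 = 169, so c = 13.
Foci lie on the horizontal axis through the center: (h ± c, k).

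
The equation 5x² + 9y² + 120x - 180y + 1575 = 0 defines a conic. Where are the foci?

5(x² + 24x) + 9(y² - 20y) = -1575
5(x + 12)² + 9(y - 10)² = -1575 + 720 + 900 = 45
Dividing both sides by 45: (x + 12)²/9 + (y - 10)²/5 = 1
Ellipse, center (-12, 10), major axis horizontal; a² = 9, b² = 5.
c² = a² - b² = 9 - 5 = 4, so c = 2.
Foci lie on the horizontal axis through the center: (h ± c, k).

(-14, 10) and (-10, 10)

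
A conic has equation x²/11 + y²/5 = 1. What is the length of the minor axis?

Center (0, 0). The larger denominator 11 sits under the x-term, so the major axis is horizontal; a² = 11, b² = 5.
b² = 5 so b = √5; the minor axis has length 2b = 2√5.

2√5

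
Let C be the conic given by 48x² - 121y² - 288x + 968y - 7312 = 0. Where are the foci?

(-10, 4) and (16, 4)

Group: 48(x² - 6x) -121(y² - 8y) = 7312
Completing the square gives 48(x - 3)² -121(y - 4)² = 7312 + 432 - 1936 = 5808.
Divide through by 5808 to get (x - 3)²/121 - (y - 4)²/48 = 1.
Hyperbola, center (3, 4), transverse axis horizontal; a² = 121, b² = 48.
c² = a² + b² = 121 + 48 = 169, so c = 13.
Foci lie on the horizontal axis through the center: (h ± c, k).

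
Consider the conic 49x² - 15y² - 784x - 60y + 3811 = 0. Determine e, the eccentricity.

Rearranging, 49(x² - 16x) -15(y² + 4y) = -3811.
Complete the square in x and y: 49(x - 8)² -15(y + 2)² = -3811 + 3136 - 60 = -735
Divide by -735: (y + 2)²/49 - (x - 8)²/15 = 1
Hyperbola, center (8, -2), transverse axis vertical; a² = 49, b² = 15.
c² = a² + b² = 64, so c = 8.
e = c/a = 8/7.

e = 8/7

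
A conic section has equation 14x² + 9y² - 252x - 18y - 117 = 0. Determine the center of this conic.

(9, 1)

Group the x- and y-terms: 14(x² - 18x) + 9(y² - 2y) = 117
Complete the square: 14(x - 9)² + 9(y - 1)² = 117 + 1134 + 9 = 1260
Divide by 1260: (x - 9)²/90 + (y - 1)²/140 = 1
Ellipse with center (9, 1).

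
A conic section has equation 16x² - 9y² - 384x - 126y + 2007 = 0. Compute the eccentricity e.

e = 5/4

Group the x- and y-terms: 16(x² - 24x) -9(y² + 14y) = -2007
Completing the square gives 16(x - 12)² -9(y + 7)² = -2007 + 2304 - 441 = -144.
Divide through by -144 to get (y + 7)²/16 - (x - 12)²/9 = 1.
Hyperbola, center (12, -7), transverse axis vertical; a² = 16, b² = 9.
c² = a² + b² = 25, so c = 5.
e = c/a = 5/4.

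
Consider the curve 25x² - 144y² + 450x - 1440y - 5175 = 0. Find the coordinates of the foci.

(-22, -5) and (4, -5)

Collect terms: 25(x² + 18x) -144(y² + 10y) = 5175
Complete the square in x and y: 25(x + 9)² -144(y + 5)² = 5175 + 2025 - 3600 = 3600
Divide by 3600: (x + 9)²/144 - (y + 5)²/25 = 1
Hyperbola, center (-9, -5), transverse axis horizontal; a² = 144, b² = 25.
c² = a² + b² = 144 + 25 = 169, so c = 13.
Foci lie on the horizontal axis through the center: (h ± c, k).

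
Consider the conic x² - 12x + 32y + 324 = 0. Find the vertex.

Only x is squared. Complete the square in x: (x - 6)² = -32(y + 9).
Vertex (6, -9); 4p = -32 so p = -8. Opens down.

(6, -9)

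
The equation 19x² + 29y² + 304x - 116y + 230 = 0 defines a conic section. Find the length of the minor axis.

Rearranging, 19(x² + 16x) + 29(y² - 4y) = -230.
Complete the square in x and y: 19(x + 8)² + 29(y - 2)² = -230 + 1216 + 116 = 1102
Divide through by 1102 to get (x + 8)²/58 + (y - 2)²/38 = 1.
Ellipse, center (-8, 2), major axis horizontal; a² = 58, b² = 38.
b² = 38 so b = √38; the minor axis has length 2b = 2√38.

2√38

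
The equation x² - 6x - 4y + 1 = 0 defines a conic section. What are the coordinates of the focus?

Only x is squared. Complete the square in x: (x - 3)² = 4(y + 2).
Vertex (3, -2); 4p = 4 so p = 1. Opens up.
Focus is p units from the vertex along the axis: (h, k + p).

(3, -1)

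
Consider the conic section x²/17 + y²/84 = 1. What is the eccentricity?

Center (0, 0). The larger denominator 84 sits under the y-term, so the major axis is vertical; a² = 84, b² = 17.
c² = a² - b² = 67, so c = √67.
e = c/a = √67/2√21 = √1407/42.

e = √1407/42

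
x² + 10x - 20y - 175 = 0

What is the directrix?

y = -15

Only x is squared. Complete the square in x: (x + 5)² = 20(y + 10).
Vertex (-5, -10); 4p = 20 so p = 5. Opens up.
Directrix is the horizontal line y = k − p = -10 − (5) = -15.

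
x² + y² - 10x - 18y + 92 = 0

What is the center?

Group the x- and y-terms: (x² - 10x) + (y² - 18y) = -92
Complete the square: (x - 5)² + (y - 9)² = -92 + 25 + 81 = 14
So (x - 5)² + (y - 9)² = 14.
Circle centered at (5, 9) with r² = 14.

(5, 9)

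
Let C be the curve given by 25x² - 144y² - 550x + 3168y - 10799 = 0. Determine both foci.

(11, -2) and (11, 24)

Collect terms: 25(x² - 22x) -144(y² - 22y) = 10799
Complete the square: 25(x - 11)² -144(y - 11)² = 10799 + 3025 - 17424 = -3600
Divide through by -3600 to get (y - 11)²/25 - (x - 11)²/144 = 1.
Hyperbola, center (11, 11), transverse axis vertical; a² = 25, b² = 144.
c² = a² + b² = 25 + 144 = 169, so c = 13.
Foci lie on the vertical axis through the center: (h, k ± c).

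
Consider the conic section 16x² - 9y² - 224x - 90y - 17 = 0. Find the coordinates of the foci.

Group the x- and y-terms: 16(x² - 14x) -9(y² + 10y) = 17
16(x - 7)² -9(y + 5)² = 17 + 784 - 225 = 576
Divide by 576: (x - 7)²/36 - (y + 5)²/64 = 1
Hyperbola, center (7, -5), transverse axis horizontal; a² = 36, b² = 64.
c² = a² + b² = 36 + 64 = 100, so c = 10.
Foci lie on the horizontal axis through the center: (h ± c, k).

(-3, -5) and (17, -5)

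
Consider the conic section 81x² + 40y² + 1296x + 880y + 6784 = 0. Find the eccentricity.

e = √41/9

Group the x- and y-terms: 81(x² + 16x) + 40(y² + 22y) = -6784
Completing the square gives 81(x + 8)² + 40(y + 11)² = -6784 + 5184 + 4840 = 3240.
Divide through by 3240 to get (x + 8)²/40 + (y + 11)²/81 = 1.
Ellipse, center (-8, -11), major axis vertical; a² = 81, b² = 40.
c² = a² - b² = 41, so c = √41.
e = c/a = √41/9.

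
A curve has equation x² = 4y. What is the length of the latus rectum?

4

Vertex (0, 0); 4p = 4 so p = 1. Opens up.
Latus rectum length = |4p| = 4.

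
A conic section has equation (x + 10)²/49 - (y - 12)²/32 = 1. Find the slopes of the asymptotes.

4√2/7 and -4√2/7

Center (-10, 12). The positive term is the x-term, so the transverse axis is horizontal; a² = 49, b² = 32.
For a horizontal hyperbola the asymptotes have slope ±b/a.
Here that is ±4√2/7.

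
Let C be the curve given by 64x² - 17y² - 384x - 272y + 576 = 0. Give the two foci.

Rearranging, 64(x² - 6x) -17(y² + 16y) = -576.
Complete the square in x and y: 64(x - 3)² -17(y + 8)² = -576 + 576 - 1088 = -1088
Dividing both sides by -1088: (y + 8)²/64 - (x - 3)²/17 = 1
Hyperbola, center (3, -8), transverse axis vertical; a² = 64, b² = 17.
c² = a² + b² = 64 + 17 = 81, so c = 9.
Foci lie on the vertical axis through the center: (h, k ± c).

(3, -17) and (3, 1)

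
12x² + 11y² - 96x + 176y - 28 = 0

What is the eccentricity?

e = √3/6

Collect terms: 12(x² - 8x) + 11(y² + 16y) = 28
Complete the square: 12(x - 4)² + 11(y + 8)² = 28 + 192 + 704 = 924
Dividing both sides by 924: (x - 4)²/77 + (y + 8)²/84 = 1
Ellipse, center (4, -8), major axis vertical; a² = 84, b² = 77.
c² = a² - b² = 7, so c = √7.
e = c/a = √7/2√21 = √3/6.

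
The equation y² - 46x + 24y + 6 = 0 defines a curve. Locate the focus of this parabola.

(17/2, -12)

Only y is squared. Complete the square in y: (y + 12)² = 46(x + 3).
Vertex (-3, -12); 4p = 46 so p = 23/2. Opens right.
Focus is p units from the vertex along the axis: (h + p, k).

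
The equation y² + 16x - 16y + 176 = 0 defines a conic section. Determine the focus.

(-11, 8)

Only y is squared. Complete the square in y: (y - 8)² = -16(x + 7).
Vertex (-7, 8); 4p = -16 so p = -4. Opens left.
Focus is p units from the vertex along the axis: (h + p, k).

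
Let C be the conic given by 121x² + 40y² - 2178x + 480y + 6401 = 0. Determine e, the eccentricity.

e = 9/11

Collect terms: 121(x² - 18x) + 40(y² + 12y) = -6401
121(x - 9)² + 40(y + 6)² = -6401 + 9801 + 1440 = 4840
Divide through by 4840 to get (x - 9)²/40 + (y + 6)²/121 = 1.
Ellipse, center (9, -6), major axis vertical; a² = 121, b² = 40.
c² = a² - b² = 81, so c = 9.
e = c/a = 9/11.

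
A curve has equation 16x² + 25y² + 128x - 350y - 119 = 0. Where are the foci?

16(x² + 8x) + 25(y² - 14y) = 119
16(x + 4)² + 25(y - 7)² = 119 + 256 + 1225 = 1600
Dividing both sides by 1600: (x + 4)²/100 + (y - 7)²/64 = 1
Ellipse, center (-4, 7), major axis horizontal; a² = 100, b² = 64.
c² = a² - b² = 100 - 64 = 36, so c = 6.
Foci lie on the horizontal axis through the center: (h ± c, k).

(-10, 7) and (2, 7)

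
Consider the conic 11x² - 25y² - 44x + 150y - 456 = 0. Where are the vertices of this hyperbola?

11(x² - 4x) -25(y² - 6y) = 456
11(x - 2)² -25(y - 3)² = 456 + 44 - 225 = 275
Divide through by 275 to get (x - 2)²/25 - (y - 3)²/11 = 1.
Hyperbola, center (2, 3), transverse axis horizontal; a² = 25, b² = 11.
a = 5. Vertices at (h ± a, k).

(-3, 3) and (7, 3)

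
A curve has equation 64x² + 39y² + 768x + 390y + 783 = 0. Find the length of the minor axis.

2√39

64(x² + 12x) + 39(y² + 10y) = -783
Complete the square in x and y: 64(x + 6)² + 39(y + 5)² = -783 + 2304 + 975 = 2496
Divide by 2496: (x + 6)²/39 + (y + 5)²/64 = 1
Ellipse, center (-6, -5), major axis vertical; a² = 64, b² = 39.
b² = 39 so b = √39; the minor axis has length 2b = 2√39.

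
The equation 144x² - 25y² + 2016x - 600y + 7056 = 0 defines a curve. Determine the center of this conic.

144(x² + 14x) -25(y² + 24y) = -7056
Complete the square in x and y: 144(x + 7)² -25(y + 12)² = -7056 + 7056 - 3600 = -3600
Dividing both sides by -3600: (y + 12)²/144 - (x + 7)²/25 = 1
Hyperbola with center (-7, -12).

(-7, -12)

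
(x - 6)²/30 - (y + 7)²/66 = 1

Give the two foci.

Center (6, -7). The positive term is the x-term, so the transverse axis is horizontal; a² = 30, b² = 66.
c² = a² + b² = 30 + 66 = 96, so c = 4√6.
Foci lie on the horizontal axis through the center: (h ± c, k).

(6 - 4√6, -7) and (6 + 4√6, -7)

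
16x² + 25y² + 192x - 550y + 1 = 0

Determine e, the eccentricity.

16(x² + 12x) + 25(y² - 22y) = -1
16(x + 6)² + 25(y - 11)² = -1 + 576 + 3025 = 3600
Dividing both sides by 3600: (x + 6)²/225 + (y - 11)²/144 = 1
Ellipse, center (-6, 11), major axis horizontal; a² = 225, b² = 144.
c² = a² - b² = 81, so c = 9.
e = c/a = 9/15 = 3/5.

e = 3/5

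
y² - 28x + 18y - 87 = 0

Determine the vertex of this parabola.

Only y is squared. Complete the square in y: (y + 9)² = 28(x + 6).
Vertex (-6, -9); 4p = 28 so p = 7. Opens right.

(-6, -9)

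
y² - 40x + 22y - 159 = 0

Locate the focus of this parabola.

Only y is squared. Complete the square in y: (y + 11)² = 40(x + 7).
Vertex (-7, -11); 4p = 40 so p = 10. Opens right.
Focus is p units from the vertex along the axis: (h + p, k).

(3, -11)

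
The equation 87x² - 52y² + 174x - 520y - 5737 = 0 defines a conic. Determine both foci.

Group: 87(x² + 2x) -52(y² + 10y) = 5737
87(x + 1)² -52(y + 5)² = 5737 + 87 - 1300 = 4524
Divide by 4524: (x + 1)²/52 - (y + 5)²/87 = 1
Hyperbola, center (-1, -5), transverse axis horizontal; a² = 52, b² = 87.
c² = a² + b² = 52 + 87 = 139, so c = √139.
Foci lie on the horizontal axis through the center: (h ± c, k).

(-1 - √139, -5) and (-1 + √139, -5)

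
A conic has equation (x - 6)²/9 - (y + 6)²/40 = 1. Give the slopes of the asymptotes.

2√10/3 and -2√10/3

Center (6, -6). The positive term is the x-term, so the transverse axis is horizontal; a² = 9, b² = 40.
For a horizontal hyperbola the asymptotes have slope ±b/a.
Here that is ±2√10/3.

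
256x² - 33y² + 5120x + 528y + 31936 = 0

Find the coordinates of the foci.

Group: 256(x² + 20x) -33(y² - 16y) = -31936
256(x + 10)² -33(y - 8)² = -31936 + 25600 - 2112 = -8448
Divide through by -8448 to get (y - 8)²/256 - (x + 10)²/33 = 1.
Hyperbola, center (-10, 8), transverse axis vertical; a² = 256, b² = 33.
c² = a² + b² = 256 + 33 = 289, so c = 17.
Foci lie on the vertical axis through the center: (h, k ± c).

(-10, -9) and (-10, 25)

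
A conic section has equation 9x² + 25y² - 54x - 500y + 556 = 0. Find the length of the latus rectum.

54/5

Rearranging, 9(x² - 6x) + 25(y² - 20y) = -556.
Complete the square in x and y: 9(x - 3)² + 25(y - 10)² = -556 + 81 + 2500 = 2025
Divide through by 2025 to get (x - 3)²/225 + (y - 10)²/81 = 1.
Ellipse, center (3, 10), major axis horizontal; a² = 225, b² = 81.
Latus rectum length = 2b²/a = 2·81/15 = 54/5.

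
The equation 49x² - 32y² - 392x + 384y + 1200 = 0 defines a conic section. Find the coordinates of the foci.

(4, -3) and (4, 15)

Group the x- and y-terms: 49(x² - 8x) -32(y² - 12y) = -1200
Complete the square in x and y: 49(x - 4)² -32(y - 6)² = -1200 + 784 - 1152 = -1568
Dividing both sides by -1568: (y - 6)²/49 - (x - 4)²/32 = 1
Hyperbola, center (4, 6), transverse axis vertical; a² = 49, b² = 32.
c² = a² + b² = 49 + 32 = 81, so c = 9.
Foci lie on the vertical axis through the center: (h, k ± c).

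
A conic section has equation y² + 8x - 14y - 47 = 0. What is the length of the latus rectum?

8

Only y is squared. Complete the square in y: (y - 7)² = -8(x - 12).
Vertex (12, 7); 4p = -8 so p = -2. Opens left.
Latus rectum length = |4p| = 8.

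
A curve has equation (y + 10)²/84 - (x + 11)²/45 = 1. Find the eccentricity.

Center (-11, -10). The positive term is the y-term, so the transverse axis is vertical; a² = 84, b² = 45.
c² = a² + b² = 129, so c = √129.
e = c/a = √129/2√21 = √301/14.

e = √301/14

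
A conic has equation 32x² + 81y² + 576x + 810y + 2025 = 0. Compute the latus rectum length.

64/9

Group: 32(x² + 18x) + 81(y² + 10y) = -2025
Complete the square: 32(x + 9)² + 81(y + 5)² = -2025 + 2592 + 2025 = 2592
Divide by 2592: (x + 9)²/81 + (y + 5)²/32 = 1
Ellipse, center (-9, -5), major axis horizontal; a² = 81, b² = 32.
Latus rectum length = 2b²/a = 2·32/9 = 64/9.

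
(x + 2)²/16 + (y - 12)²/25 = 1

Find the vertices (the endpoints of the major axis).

Center (-2, 12). The larger denominator 25 sits under the y-term, so the major axis is vertical; a² = 25, b² = 16.
a = 5. Vertices at (h, k ± a).

(-2, 7) and (-2, 17)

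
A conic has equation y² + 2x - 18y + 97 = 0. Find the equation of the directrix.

Only y is squared. Complete the square in y: (y - 9)² = -2(x + 8).
Vertex (-8, 9); 4p = -2 so p = -1/2. Opens left.
Directrix is the vertical line x = h − p = -8 − (-1/2) = -15/2.

x = -15/2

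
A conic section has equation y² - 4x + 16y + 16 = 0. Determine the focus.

Only y is squared. Complete the square in y: (y + 8)² = 4(x + 12).
Vertex (-12, -8); 4p = 4 so p = 1. Opens right.
Focus is p units from the vertex along the axis: (h + p, k).

(-11, -8)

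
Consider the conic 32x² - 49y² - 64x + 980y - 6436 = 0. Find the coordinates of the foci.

(-8, 10) and (10, 10)

32(x² - 2x) -49(y² - 20y) = 6436
Complete the square in x and y: 32(x - 1)² -49(y - 10)² = 6436 + 32 - 4900 = 1568
Divide through by 1568 to get (x - 1)²/49 - (y - 10)²/32 = 1.
Hyperbola, center (1, 10), transverse axis horizontal; a² = 49, b² = 32.
c² = a² + b² = 49 + 32 = 81, so c = 9.
Foci lie on the horizontal axis through the center: (h ± c, k).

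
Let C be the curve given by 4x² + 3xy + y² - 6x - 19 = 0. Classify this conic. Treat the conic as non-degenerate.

A = 4, B = 3, C = 1.
Discriminant B² − 4AC = 3² − 4·4·1 = -7.
B² − 4AC < 0 ⇒ ellipse.

ellipse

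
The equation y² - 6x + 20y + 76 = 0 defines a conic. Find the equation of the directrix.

x = -11/2

Only y is squared. Complete the square in y: (y + 10)² = 6(x + 4).
Vertex (-4, -10); 4p = 6 so p = 3/2. Opens right.
Directrix is the vertical line x = h − p = -4 − (3/2) = -11/2.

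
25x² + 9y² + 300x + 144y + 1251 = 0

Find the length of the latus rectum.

18/5

Group the x- and y-terms: 25(x² + 12x) + 9(y² + 16y) = -1251
Complete the square in x and y: 25(x + 6)² + 9(y + 8)² = -1251 + 900 + 576 = 225
Divide through by 225 to get (x + 6)²/9 + (y + 8)²/25 = 1.
Ellipse, center (-6, -8), major axis vertical; a² = 25, b² = 9.
Latus rectum length = 2b²/a = 2·9/5 = 18/5.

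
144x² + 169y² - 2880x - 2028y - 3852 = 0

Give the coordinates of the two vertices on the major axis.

(-3, 6) and (23, 6)

144(x² - 20x) + 169(y² - 12y) = 3852
Complete the square in x and y: 144(x - 10)² + 169(y - 6)² = 3852 + 14400 + 6084 = 24336
Dividing both sides by 24336: (x - 10)²/169 + (y - 6)²/144 = 1
Ellipse, center (10, 6), major axis horizontal; a² = 169, b² = 144.
a = 13. Vertices at (h ± a, k).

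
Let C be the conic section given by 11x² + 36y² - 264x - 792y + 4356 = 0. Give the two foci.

(2, 11) and (22, 11)

Group the x- and y-terms: 11(x² - 24x) + 36(y² - 22y) = -4356
Complete the square: 11(x - 12)² + 36(y - 11)² = -4356 + 1584 + 4356 = 1584
Divide by 1584: (x - 12)²/144 + (y - 11)²/44 = 1
Ellipse, center (12, 11), major axis horizontal; a² = 144, b² = 44.
c² = a² - b² = 144 - 44 = 100, so c = 10.
Foci lie on the horizontal axis through the center: (h ± c, k).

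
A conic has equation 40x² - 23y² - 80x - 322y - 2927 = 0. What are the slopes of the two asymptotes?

2√230/23 and -2√230/23

40(x² - 2x) -23(y² + 14y) = 2927
Complete the square: 40(x - 1)² -23(y + 7)² = 2927 + 40 - 1127 = 1840
Divide by 1840: (x - 1)²/46 - (y + 7)²/80 = 1
Hyperbola, center (1, -7), transverse axis horizontal; a² = 46, b² = 80.
For a horizontal hyperbola the asymptotes have slope ±b/a.
Here that is ±4√5/√46 = ±2√230/23.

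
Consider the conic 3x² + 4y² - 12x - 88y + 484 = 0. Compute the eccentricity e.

e = 1/2

Collect terms: 3(x² - 4x) + 4(y² - 22y) = -484
Complete the square in x and y: 3(x - 2)² + 4(y - 11)² = -484 + 12 + 484 = 12
Divide through by 12 to get (x - 2)²/4 + (y - 11)²/3 = 1.
Ellipse, center (2, 11), major axis horizontal; a² = 4, b² = 3.
c² = a² - b² = 1, so c = 1.
e = c/a = 1/2.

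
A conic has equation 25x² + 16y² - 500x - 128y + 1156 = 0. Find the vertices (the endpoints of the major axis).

Rearranging, 25(x² - 20x) + 16(y² - 8y) = -1156.
25(x - 10)² + 16(y - 4)² = -1156 + 2500 + 256 = 1600
Divide by 1600: (x - 10)²/64 + (y - 4)²/100 = 1
Ellipse, center (10, 4), major axis vertical; a² = 100, b² = 64.
a = 10. Vertices at (h, k ± a).

(10, -6) and (10, 14)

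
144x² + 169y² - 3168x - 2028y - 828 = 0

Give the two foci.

(6, 6) and (16, 6)

Group: 144(x² - 22x) + 169(y² - 12y) = 828
144(x - 11)² + 169(y - 6)² = 828 + 17424 + 6084 = 24336
Divide through by 24336 to get (x - 11)²/169 + (y - 6)²/144 = 1.
Ellipse, center (11, 6), major axis horizontal; a² = 169, b² = 144.
c² = a² - b² = 169 - 144 = 25, so c = 5.
Foci lie on the horizontal axis through the center: (h ± c, k).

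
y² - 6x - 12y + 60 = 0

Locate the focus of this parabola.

Only y is squared. Complete the square in y: (y - 6)² = 6(x - 4).
Vertex (4, 6); 4p = 6 so p = 3/2. Opens right.
Focus is p units from the vertex along the axis: (h + p, k).

(11/2, 6)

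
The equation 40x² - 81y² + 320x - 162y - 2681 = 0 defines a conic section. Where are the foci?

(-15, -1) and (7, -1)

40(x² + 8x) -81(y² + 2y) = 2681
40(x + 4)² -81(y + 1)² = 2681 + 640 - 81 = 3240
Dividing both sides by 3240: (x + 4)²/81 - (y + 1)²/40 = 1
Hyperbola, center (-4, -1), transverse axis horizontal; a² = 81, b² = 40.
c² = a² + b² = 81 + 40 = 121, so c = 11.
Foci lie on the horizontal axis through the center: (h ± c, k).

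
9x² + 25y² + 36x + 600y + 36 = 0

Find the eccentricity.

e = 4/5

Group: 9(x² + 4x) + 25(y² + 24y) = -36
Completing the square gives 9(x + 2)² + 25(y + 12)² = -36 + 36 + 3600 = 3600.
Divide through by 3600 to get (x + 2)²/400 + (y + 12)²/144 = 1.
Ellipse, center (-2, -12), major axis horizontal; a² = 400, b² = 144.
c² = a² - b² = 256, so c = 16.
e = c/a = 16/20 = 4/5.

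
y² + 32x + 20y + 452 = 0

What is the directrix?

Only y is squared. Complete the square in y: (y + 10)² = -32(x + 11).
Vertex (-11, -10); 4p = -32 so p = -8. Opens left.
Directrix is the vertical line x = h − p = -11 − (-8) = -3.

x = -3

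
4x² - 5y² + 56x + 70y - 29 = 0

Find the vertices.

Group: 4(x² + 14x) -5(y² - 14y) = 29
Complete the square: 4(x + 7)² -5(y - 7)² = 29 + 196 - 245 = -20
Dividing both sides by -20: (y - 7)²/4 - (x + 7)²/5 = 1
Hyperbola, center (-7, 7), transverse axis vertical; a² = 4, b² = 5.
a = 2. Vertices at (h, k ± a).

(-7, 5) and (-7, 9)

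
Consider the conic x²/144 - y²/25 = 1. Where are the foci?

Center (0, 0). The positive term is the x-term, so the transverse axis is horizontal; a² = 144, b² = 25.
c² = a² + b² = 144 + 25 = 169, so c = 13.
Foci lie on the horizontal axis through the center: (h ± c, k).

(-13, 0) and (13, 0)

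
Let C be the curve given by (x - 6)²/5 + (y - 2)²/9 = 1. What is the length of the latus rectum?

10/3

Center (6, 2). The larger denominator 9 sits under the y-term, so the major axis is vertical; a² = 9, b² = 5.
Latus rectum length = 2b²/a = 2·5/3 = 10/3.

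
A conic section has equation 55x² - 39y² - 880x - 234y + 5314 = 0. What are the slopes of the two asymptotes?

√2145/39 and -√2145/39

Rearranging, 55(x² - 16x) -39(y² + 6y) = -5314.
Completing the square gives 55(x - 8)² -39(y + 3)² = -5314 + 3520 - 351 = -2145.
Dividing both sides by -2145: (y + 3)²/55 - (x - 8)²/39 = 1
Hyperbola, center (8, -3), transverse axis vertical; a² = 55, b² = 39.
For a vertical hyperbola the asymptotes have slope ±a/b.
Here that is ±√55/√39 = ±√2145/39.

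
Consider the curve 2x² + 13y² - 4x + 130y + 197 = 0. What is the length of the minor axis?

Collect terms: 2(x² - 2x) + 13(y² + 10y) = -197
2(x - 1)² + 13(y + 5)² = -197 + 2 + 325 = 130
Divide by 130: (x - 1)²/65 + (y + 5)²/10 = 1
Ellipse, center (1, -5), major axis horizontal; a² = 65, b² = 10.
b² = 10 so b = √10; the minor axis has length 2b = 2√10.

2√10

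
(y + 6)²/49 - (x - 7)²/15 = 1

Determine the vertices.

Center (7, -6). The positive term is the y-term, so the transverse axis is vertical; a² = 49, b² = 15.
a = 7. Vertices at (h, k ± a).

(7, -13) and (7, 1)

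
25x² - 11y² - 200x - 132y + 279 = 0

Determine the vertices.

Group the x- and y-terms: 25(x² - 8x) -11(y² + 12y) = -279
Complete the square in x and y: 25(x - 4)² -11(y + 6)² = -279 + 400 - 396 = -275
Divide by -275: (y + 6)²/25 - (x - 4)²/11 = 1
Hyperbola, center (4, -6), transverse axis vertical; a² = 25, b² = 11.
a = 5. Vertices at (h, k ± a).

(4, -11) and (4, -1)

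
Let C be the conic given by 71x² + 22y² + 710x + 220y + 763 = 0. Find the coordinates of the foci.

(-5, -12) and (-5, 2)

Rearranging, 71(x² + 10x) + 22(y² + 10y) = -763.
Complete the square in x and y: 71(x + 5)² + 22(y + 5)² = -763 + 1775 + 550 = 1562
Divide through by 1562 to get (x + 5)²/22 + (y + 5)²/71 = 1.
Ellipse, center (-5, -5), major axis vertical; a² = 71, b² = 22.
c² = a² - b² = 71 - 22 = 49, so c = 7.
Foci lie on the vertical axis through the center: (h, k ± c).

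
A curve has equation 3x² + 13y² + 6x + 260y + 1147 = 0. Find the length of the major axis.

Group: 3(x² + 2x) + 13(y² + 20y) = -1147
Completing the square gives 3(x + 1)² + 13(y + 10)² = -1147 + 3 + 1300 = 156.
Dividing both sides by 156: (x + 1)²/52 + (y + 10)²/12 = 1
Ellipse, center (-1, -10), major axis horizontal; a² = 52, b² = 12.
a² = 52 so a = 2√13; the major axis has length 2a = 4√13.

4√13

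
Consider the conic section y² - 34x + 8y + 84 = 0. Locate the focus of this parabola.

(21/2, -4)

Only y is squared. Complete the square in y: (y + 4)² = 34(x - 2).
Vertex (2, -4); 4p = 34 so p = 17/2. Opens right.
Focus is p units from the vertex along the axis: (h + p, k).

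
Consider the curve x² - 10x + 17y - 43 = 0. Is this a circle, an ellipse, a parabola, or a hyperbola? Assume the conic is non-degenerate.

parabola

No xy term. Coefficients of x² and y² are A = 1, C = 0.
Exactly one squared variable ⇒ parabola.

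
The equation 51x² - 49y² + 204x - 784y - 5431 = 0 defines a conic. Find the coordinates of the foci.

(-12, -8) and (8, -8)

Group the x- and y-terms: 51(x² + 4x) -49(y² + 16y) = 5431
Completing the square gives 51(x + 2)² -49(y + 8)² = 5431 + 204 - 3136 = 2499.
Divide by 2499: (x + 2)²/49 - (y + 8)²/51 = 1
Hyperbola, center (-2, -8), transverse axis horizontal; a² = 49, b² = 51.
c² = a² + b² = 49 + 51 = 100, so c = 10.
Foci lie on the horizontal axis through the center: (h ± c, k).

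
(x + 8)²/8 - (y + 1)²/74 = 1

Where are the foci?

Center (-8, -1). The positive term is the x-term, so the transverse axis is horizontal; a² = 8, b² = 74.
c² = a² + b² = 8 + 74 = 82, so c = √82.
Foci lie on the horizontal axis through the center: (h ± c, k).

(-8 - √82, -1) and (-8 + √82, -1)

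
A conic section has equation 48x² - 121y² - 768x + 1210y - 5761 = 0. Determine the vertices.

Group: 48(x² - 16x) -121(y² - 10y) = 5761
Complete the square: 48(x - 8)² -121(y - 5)² = 5761 + 3072 - 3025 = 5808
Dividing both sides by 5808: (x - 8)²/121 - (y - 5)²/48 = 1
Hyperbola, center (8, 5), transverse axis horizontal; a² = 121, b² = 48.
a = 11. Vertices at (h ± a, k).

(-3, 5) and (19, 5)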